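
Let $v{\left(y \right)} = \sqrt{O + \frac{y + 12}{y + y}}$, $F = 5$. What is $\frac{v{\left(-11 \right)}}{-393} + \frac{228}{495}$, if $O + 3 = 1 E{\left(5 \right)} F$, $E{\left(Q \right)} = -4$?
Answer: $\frac{76}{165} - \frac{13 i \sqrt{66}}{8646} \approx 0.46061 - 0.012215 i$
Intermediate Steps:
$O = -23$ ($O = -3 + 1 \left(-4\right) 5 = -3 - 20 = -23$)
$v{\left(y \right)} = \sqrt{-23 + \frac{12 + y}{2 y}}$ ($v{\left(y \right)} = \sqrt{-23 + \frac{y + 12}{y + y}} = \sqrt{-23 + \frac{12 + y}{2 y}}$)
$\frac{v{\left(-11 \right)}}{-393} + \frac{228}{495} = \frac{\frac{1}{2} \sqrt{-90 + \frac{24}{-11}}}{-393} + \frac{228}{495} = \frac{\sqrt{-90 + 24 \left(- \frac{1}{11}\right)}}{2} \left(- \frac{1}{393}\right) + 228 \cdot \frac{1}{495} = \frac{\sqrt{-90 - \frac{24}{11}}}{2} \left(- \frac{1}{393}\right) + \frac{76}{165} = \frac{\sqrt{- \frac{1014}{11}}}{2} \left(- \frac{1}{393}\right) + \frac{76}{165} = \frac{\frac{13}{11} i \sqrt{66}}{2} \left(- \frac{1}{393}\right) + \frac{76}{165} = \frac{13 i \sqrt{66}}{22} \left(- \frac{1}{393}\right) + \frac{76}{165} = - \frac{13 i \sqrt{66}}{8646} + \frac{76}{165} = \frac{76}{165} - \frac{13 i \sqrt{66}}{8646}$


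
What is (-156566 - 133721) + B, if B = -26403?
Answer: -316690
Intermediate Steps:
(-156566 - 133721) + B = (-156566 - 133721) - 26403 = -290287 - 26403 = -316690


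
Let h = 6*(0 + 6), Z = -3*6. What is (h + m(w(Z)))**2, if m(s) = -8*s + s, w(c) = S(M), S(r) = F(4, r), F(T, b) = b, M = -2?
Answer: 2500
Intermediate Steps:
S(r) = r
Z = -18
w(c) = -2
h = 36 (h = 6*6 = 36)
m(s) = -7*s
(h + m(w(Z)))**2 = (36 - 7*(-2))**2 = (36 + 14)**2 = 50**2 = 2500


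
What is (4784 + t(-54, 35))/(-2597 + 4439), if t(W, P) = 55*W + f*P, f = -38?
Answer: 242/921 ≈ 0.26276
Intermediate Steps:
t(W, P) = -38*P + 55*W (t(W, P) = 55*W - 38*P = -38*P + 55*W)
(4784 + t(-54, 35))/(-2597 + 4439) = (4784 + (-38*35 + 55*(-54)))/(-2597 + 4439) = (4784 + (-1330 - 2970))/1842 = (4784 - 4300)*(1/1842) = 484*(1/1842) = 242/921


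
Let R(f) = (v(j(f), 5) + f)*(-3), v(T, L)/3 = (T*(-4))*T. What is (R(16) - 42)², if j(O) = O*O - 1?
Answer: 5479391456100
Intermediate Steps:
j(O) = -1 + O² (j(O) = O² - 1 = -1 + O²)
v(T, L) = -12*T² (v(T, L) = 3*((T*(-4))*T) = 3*((-4*T)*T) = 3*(-4*T²) = -12*T²)
R(f) = -3*f + 36*(-1 + f²)² (R(f) = (-12*(-1 + f²)² + f)*(-3) = (f - 12*(-1 + f²)²)*(-3) = -3*f + 36*(-1 + f²)²)
(R(16) - 42)² = ((-3*16 + 36*(-1 + 16²)²) - 42)² = ((-48 + 36*(-1 + 256)²) - 42)² = ((-48 + 36*255²) - 42)² = ((-48 + 36*65025) - 42)² = ((-48 + 2340900) - 42)² = (2340852 - 42)² = 2340810² = 5479391456100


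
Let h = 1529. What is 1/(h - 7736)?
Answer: -1/6207 ≈ -0.00016111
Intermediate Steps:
1/(h - 7736) = 1/(1529 - 7736) = 1/(-6207) = -1/6207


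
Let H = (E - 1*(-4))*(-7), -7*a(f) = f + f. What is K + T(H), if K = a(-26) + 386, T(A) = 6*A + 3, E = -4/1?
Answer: 2775/7 ≈ 396.43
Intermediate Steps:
E = -4 (E = -4*1 = -4)
a(f) = -2*f/7 (a(f) = -(f + f)/7 = -2*f/7)
H = 0 (H = (-4 - 1*(-4))*(-7) = (-4 + 4)*(-7) = 0*(-7) = 0)
T(A) = 3 + 6*A
K = 2754/7 (K = -2/7*(-26) + 386 = 52/7 + 386 = 2754/7 ≈ 393.43)
K + T(H) = 2754/7 + (3 + 6*0) = 2754/7 + (3 + 0) = 2754/7 + 3 = 2775/7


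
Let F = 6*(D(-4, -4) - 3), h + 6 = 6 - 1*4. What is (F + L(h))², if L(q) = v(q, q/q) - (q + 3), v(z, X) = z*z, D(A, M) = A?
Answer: 625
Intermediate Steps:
h = -4 (h = -6 + (6 - 1*4) = -6 + (6 - 4) = -6 + 2 = -4)
v(z, X) = z²
F = -42 (F = 6*(-4 - 3) = 6*(-7) = -42)
L(q) = -3 + q² - q (L(q) = q² - (q + 3) = q² - (3 + q) = q² + (-3 - q) = -3 + q² - q)
(F + L(h))² = (-42 + (-3 + (-4)² - 1*(-4)))² = (-42 + (-3 + 16 + 4))² = (-42 + 17)² = (-25)² = 625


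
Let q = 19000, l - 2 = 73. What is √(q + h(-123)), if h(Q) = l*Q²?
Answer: 5*√46147 ≈ 1074.1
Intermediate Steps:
l = 75 (l = 2 + 73 = 75)
h(Q) = 75*Q²
√(q + h(-123)) = √(19000 + 75*(-123)²) = √(19000 + 75*15129) = √(19000 + 1134675) = √1153675 = 5*√46147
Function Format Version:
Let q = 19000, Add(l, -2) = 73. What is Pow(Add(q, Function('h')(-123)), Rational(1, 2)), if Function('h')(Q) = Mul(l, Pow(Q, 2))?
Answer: Mul(5, Pow(46147, Rational(1, 2))) ≈ 1074.1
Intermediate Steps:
l = 75 (l = Add(2, 73) = 75)
Function('h')(Q) = Mul(75, Pow(Q, 2))
Pow(Add(q, Function('h')(-123)), Rational(1, 2)) = Pow(Add(19000, Mul(75, Pow(-123, 2))), Rational(1, 2)) = Pow(Add(19000, Mul(75, 15129)), Rational(1, 2)) = Pow(Add(19000, 1134675), Rational(1, 2)) = Pow(1153675, Rational(1, 2)) = Mul(5, Pow(46147, Rational(1, 2)))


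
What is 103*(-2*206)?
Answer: -42436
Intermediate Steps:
103*(-2*206) = 103*(-412) = -42436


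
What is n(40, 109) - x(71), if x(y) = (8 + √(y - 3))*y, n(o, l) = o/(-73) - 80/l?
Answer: -4529776/7957 - 142*√17 ≈ -1154.8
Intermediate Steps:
n(o, l) = -80/l - o/73 (n(o, l) = o*(-1/73) - 80/l = -o/73 - 80/l = -80/l - o/73)
x(y) = y*(8 + √(-3 + y)) (x(y) = (8 + √(-3 + y))*y = y*(8 + √(-3 + y)))
n(40, 109) - x(71) = (-80/109 - 1/73*40) - 71*(8 + √(-3 + 71)) = (-80*1/109 - 40/73) - 71*(8 + √68) = (-80/109 - 40/73) - 71*(8 + 2*√17) = -10200/7957 - (568 + 142*√17) = -10200/7957 + (-568 - 142*√17) = -4529776/7957 - 142*√17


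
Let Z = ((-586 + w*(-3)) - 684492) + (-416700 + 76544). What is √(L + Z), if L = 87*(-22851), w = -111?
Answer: I*√3012938 ≈ 1735.8*I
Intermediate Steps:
Z = -1024901 (Z = ((-586 - 111*(-3)) - 684492) + (-416700 + 76544) = ((-586 + 333) - 684492) - 340156 = (-253 - 684492) - 340156 = -684745 - 340156 = -1024901)
L = -1988037
√(L + Z) = √(-1988037 - 1024901) = √(-3012938) = I*√3012938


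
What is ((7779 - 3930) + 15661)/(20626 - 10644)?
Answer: 9755/4991 ≈ 1.9545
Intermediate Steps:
((7779 - 3930) + 15661)/(20626 - 10644) = (3849 + 15661)/9982 = 19510*(1/9982) = 9755/4991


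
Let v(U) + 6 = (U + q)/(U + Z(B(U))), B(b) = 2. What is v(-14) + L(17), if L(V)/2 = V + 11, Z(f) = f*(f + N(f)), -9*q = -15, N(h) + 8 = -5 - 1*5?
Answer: 6937/138 ≈ 50.268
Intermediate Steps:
N(h) = -18 (N(h) = -8 + (-5 - 1*5) = -8 + (-5 - 5) = -8 - 10 = -18)
q = 5/3 (q = -⅑*(-15) = 5/3 ≈ 1.6667)
Z(f) = f*(-18 + f) (Z(f) = f*(f - 18) = f*(-18 + f))
L(V) = 22 + 2*V (L(V) = 2*(V + 11) = 2*(11 + V) = 22 + 2*V)
v(U) = -6 + (5/3 + U)/(-32 + U) (v(U) = -6 + (U + 5/3)/(U + 2*(-18 + 2)) = -6 + (5/3 + U)/(U + 2*(-16)) = -6 + (5/3 + U)/(U - 32) = -6 + (5/3 + U)/(-32 + U))
v(-14) + L(17) = (581 - 15*(-14))/(3*(-32 - 14)) + (22 + 2*17) = (⅓)*(581 + 210)/(-46) + (22 + 34) = (⅓)*(-1/46)*791 + 56 = -791/138 + 56 = 6937/138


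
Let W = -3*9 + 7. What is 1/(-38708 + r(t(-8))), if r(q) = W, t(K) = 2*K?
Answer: -1/38728 ≈ -2.5821e-5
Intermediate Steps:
W = -20 (W = -27 + 7 = -20)
r(q) = -20
1/(-38708 + r(t(-8))) = 1/(-38708 - 20) = 1/(-38728) = -1/38728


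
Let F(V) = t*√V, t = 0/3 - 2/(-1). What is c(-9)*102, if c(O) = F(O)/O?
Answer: -68*I ≈ -68.0*I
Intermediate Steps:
t = 2 (t = 0*(⅓) - 2*(-1) = 0 + 2 = 2)
F(V) = 2*√V
c(O) = 2/√O (c(O) = (2*√O)/O = 2/√O)
c(-9)*102 = (2/√(-9))*102 = (2*(-I/3))*102 = -2*I/3*102 = -68*I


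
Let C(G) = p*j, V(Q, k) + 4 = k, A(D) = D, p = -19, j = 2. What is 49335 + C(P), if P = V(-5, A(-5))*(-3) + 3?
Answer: 49297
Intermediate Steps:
V(Q, k) = -4 + k
P = 30 (P = (-4 - 5)*(-3) + 3 = -9*(-3) + 3 = 27 + 3 = 30)
C(G) = -38 (C(G) = -19*2 = -38)
49335 + C(P) = 49335 - 38 = 49297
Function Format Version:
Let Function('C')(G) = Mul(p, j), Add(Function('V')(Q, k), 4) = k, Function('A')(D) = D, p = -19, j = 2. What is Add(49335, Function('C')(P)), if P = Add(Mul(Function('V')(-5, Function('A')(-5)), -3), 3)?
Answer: 49297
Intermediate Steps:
Function('V')(Q, k) = Add(-4, k)
P = 30 (P = Add(Mul(Add(-4, -5), -3), 3) = Add(Mul(-9, -3), 3) = Add(27, 3) = 30)
Function('C')(G) = -38 (Function('C')(G) = Mul(-19, 2) = -38)
Add(49335, Function('C')(P)) = Add(49335, -38) = 49297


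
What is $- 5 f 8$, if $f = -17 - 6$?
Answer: $920$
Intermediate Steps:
$f = -23$ ($f = -17 - 6 = -23$)
$- 5 f 8 = \left(-5\right) \left(-23\right) 8 = 115 \cdot 8 = 920$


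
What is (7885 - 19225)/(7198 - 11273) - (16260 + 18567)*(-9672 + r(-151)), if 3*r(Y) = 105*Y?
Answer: 424539565053/815 ≈ 5.2091e+8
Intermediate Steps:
r(Y) = 35*Y (r(Y) = (105*Y)/3 = 35*Y)
(7885 - 19225)/(7198 - 11273) - (16260 + 18567)*(-9672 + r(-151)) = (7885 - 19225)/(7198 - 11273) - (16260 + 18567)*(-9672 + 35*(-151)) = -11340/(-4075) - 34827*(-9672 - 5285) = -11340*(-1/4075) - 34827*(-14957) = 2268/815 - 1*(-520907439) = 2268/815 + 520907439 = 424539565053/815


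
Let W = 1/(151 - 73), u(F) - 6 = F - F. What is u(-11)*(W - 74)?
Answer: -5771/13 ≈ -443.92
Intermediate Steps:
u(F) = 6 (u(F) = 6 + (F - F) = 6 + 0 = 6)
W = 1/78 ≈ 0.012821
u(-11)*(W - 74) = 6*(1/78 - 74) = 6*(-5771/78) = -5771/13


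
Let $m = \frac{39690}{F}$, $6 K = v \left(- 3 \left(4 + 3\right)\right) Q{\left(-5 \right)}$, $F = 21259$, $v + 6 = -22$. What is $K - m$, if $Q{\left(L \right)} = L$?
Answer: $- \frac{1493800}{3037} \approx -491.87$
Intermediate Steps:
$v = -28$ ($v = -6 - 22 = -28$)
$K = -490$ ($K = \frac{- 28 \left(- 3 \left(4 + 3\right)\right) \left(-5\right)}{6} = \frac{- 28 \left(\left(-3\right) 7\right) \left(-5\right)}{6} = \frac{\left(-28\right) \left(-21\right) \left(-5\right)}{6} = \frac{588 \left(-5\right)}{6} = \frac{1}{6} \left(-2940\right) = -490$)
$m = \frac{5670}{3037}$ ($m = \frac{39690}{21259} = 39690 \cdot \frac{1}{21259} = \frac{5670}{3037} \approx 1.867$)
$K - m = -490 - \frac{5670}{3037} = - \frac{1493800}{3037}$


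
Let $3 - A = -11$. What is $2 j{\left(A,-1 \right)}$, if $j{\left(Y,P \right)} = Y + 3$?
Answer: $34$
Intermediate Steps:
$A = 14$ ($A = 3 - -11 = 3 + 11 = 14$)
$j{\left(Y,P \right)} = 3 + Y$
$2 j{\left(A,-1 \right)} = 2 \left(3 + 14\right) = 2 \cdot 17 = 34$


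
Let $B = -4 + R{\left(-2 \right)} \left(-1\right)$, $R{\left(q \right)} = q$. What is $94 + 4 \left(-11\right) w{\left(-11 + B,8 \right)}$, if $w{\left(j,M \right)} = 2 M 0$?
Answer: $94$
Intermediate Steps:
$B = -2$ ($B = -4 - -2 = -4 + 2 = -2$)
$w{\left(j,M \right)} = 0$
$94 + 4 \left(-11\right) w{\left(-11 + B,8 \right)} = 94 + 4 \left(-11\right) 0 = 94 - 0 = 94 + 0 = 94$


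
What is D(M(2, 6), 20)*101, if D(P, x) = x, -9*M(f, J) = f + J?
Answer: 2020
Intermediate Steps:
M(f, J) = -J/9 - f/9 (M(f, J) = -(f + J)/9 = -(J + f)/9 = -J/9 - f/9)
D(M(2, 6), 20)*101 = 20*101 = 2020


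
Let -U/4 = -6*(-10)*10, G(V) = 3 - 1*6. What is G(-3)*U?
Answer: 7200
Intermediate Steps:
G(V) = -3 (G(V) = 3 - 6 = -3)
U = -2400 (U = -4*(-6*(-10))*10 = -240*10 = -4*600 = -2400)
G(-3)*U = -3*(-2400) = 7200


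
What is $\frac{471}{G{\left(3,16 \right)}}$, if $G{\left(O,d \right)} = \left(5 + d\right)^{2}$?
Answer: $\frac{157}{147} \approx 1.068$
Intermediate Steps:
$\frac{471}{G{\left(3,16 \right)}} = \frac{471}{\left(5 + 16\right)^{2}} = \frac{471}{21^{2}} = \frac{471}{441} = 471 \cdot \frac{1}{441} = \frac{157}{147}$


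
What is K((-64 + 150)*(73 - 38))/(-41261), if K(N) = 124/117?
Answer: -4/155727 ≈ -2.5686e-5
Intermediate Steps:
K(N) = 124/117 (K(N) = 124*(1/117) = 124/117)
K((-64 + 150)*(73 - 38))/(-41261) = (124/117)/(-41261) = (124/117)*(-1/41261) = -4/155727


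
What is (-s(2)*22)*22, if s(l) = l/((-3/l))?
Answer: 1936/3 ≈ 645.33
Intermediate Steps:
s(l) = -l²/3 (s(l) = l*(-l/3) = -l²/3)
(-s(2)*22)*22 = (-(-1)*2²/3*22)*22 = (-(-1)*4/3*22)*22 = (-1*(-4/3)*22)*22 = ((4/3)*22)*22 = (88/3)*22 = 1936/3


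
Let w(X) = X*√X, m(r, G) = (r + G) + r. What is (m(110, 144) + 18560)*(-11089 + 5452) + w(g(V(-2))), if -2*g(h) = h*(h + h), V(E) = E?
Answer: -106674588 - 8*I ≈ -1.0667e+8 - 8.0*I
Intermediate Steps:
m(r, G) = G + 2*r (m(r, G) = (G + r) + r = G + 2*r)
g(h) = -h² (g(h) = -h*(h + h)/2 = -h*2*h/2 = -h²)
w(X) = X^(3/2)
(m(110, 144) + 18560)*(-11089 + 5452) + w(g(V(-2))) = ((144 + 2*110) + 18560)*(-11089 + 5452) + (-1*(-2)²)^(3/2) = ((144 + 220) + 18560)*(-5637) + (-1*4)^(3/2) = (364 + 18560)*(-5637) + (-4)^(3/2) = 18924*(-5637) - 8*I = -106674588 - 8*I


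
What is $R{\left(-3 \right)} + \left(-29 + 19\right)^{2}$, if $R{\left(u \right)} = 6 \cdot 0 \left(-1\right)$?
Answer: $100$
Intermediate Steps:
$R{\left(u \right)} = 0$ ($R{\left(u \right)} = 0 \left(-1\right) = 0$)
$R{\left(-3 \right)} + \left(-29 + 19\right)^{2} = 0 + \left(-29 + 19\right)^{2} = 0 + \left(-10\right)^{2} = 0 + 100 = 100$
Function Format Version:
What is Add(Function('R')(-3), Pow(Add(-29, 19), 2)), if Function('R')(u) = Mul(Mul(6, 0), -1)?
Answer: 100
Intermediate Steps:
Function('R')(u) = 0 (Function('R')(u) = Mul(0, -1) = 0)
Add(Function('R')(-3), Pow(Add(-29, 19), 2)) = Add(0, Pow(Add(-29, 19), 2)) = Add(0, Pow(-10, 2)) = Add(0, 100) = 100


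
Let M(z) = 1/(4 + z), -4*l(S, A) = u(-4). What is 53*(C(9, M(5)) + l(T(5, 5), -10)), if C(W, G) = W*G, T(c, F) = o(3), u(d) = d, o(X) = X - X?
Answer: 106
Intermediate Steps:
o(X) = 0
T(c, F) = 0
l(S, A) = 1 (l(S, A) = -¼*(-4) = 1)
C(W, G) = G*W
53*(C(9, M(5)) + l(T(5, 5), -10)) = 53*(9/(4 + 5) + 1) = 53*(9/9 + 1) = 53*((⅑)*9 + 1) = 53*(1 + 1) = 53*2 = 106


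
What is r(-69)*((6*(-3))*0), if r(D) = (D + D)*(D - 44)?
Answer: 0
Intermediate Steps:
r(D) = 2*D*(-44 + D) (r(D) = (2*D)*(-44 + D) = 2*D*(-44 + D))
r(-69)*((6*(-3))*0) = (2*(-69)*(-44 - 69))*((6*(-3))*0) = (2*(-69)*(-113))*(-18*0) = 15594*0 = 0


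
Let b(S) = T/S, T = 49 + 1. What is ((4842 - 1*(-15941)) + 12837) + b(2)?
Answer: 33645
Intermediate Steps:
T = 50
b(S) = 50/S
((4842 - 1*(-15941)) + 12837) + b(2) = ((4842 - 1*(-15941)) + 12837) + 50/2 = ((4842 + 15941) + 12837) + 50*(½) = (20783 + 12837) + 25 = 33620 + 25 = 33645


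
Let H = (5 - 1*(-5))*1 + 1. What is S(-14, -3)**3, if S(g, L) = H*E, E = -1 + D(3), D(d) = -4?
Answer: -166375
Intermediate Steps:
H = 11 (H = (5 + 5)*1 + 1 = 10*1 + 1 = 10 + 1 = 11)
E = -5 (E = -1 - 4 = -5)
S(g, L) = -55 (S(g, L) = 11*(-5) = -55)
S(-14, -3)**3 = (-55)**3 = -166375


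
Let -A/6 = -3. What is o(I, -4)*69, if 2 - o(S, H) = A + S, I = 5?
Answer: -1449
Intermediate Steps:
A = 18 (A = -6*(-3) = 18)
o(S, H) = -16 - S (o(S, H) = 2 - (18 + S) = 2 + (-18 - S) = -16 - S)
o(I, -4)*69 = (-16 - 1*5)*69 = (-16 - 5)*69 = -21*69 = -1449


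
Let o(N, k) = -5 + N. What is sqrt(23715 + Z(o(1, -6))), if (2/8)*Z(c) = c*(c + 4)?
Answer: 3*sqrt(2635) ≈ 154.00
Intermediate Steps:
Z(c) = 4*c*(4 + c) (Z(c) = 4*(c*(c + 4)) = 4*(c*(4 + c)) = 4*c*(4 + c))
sqrt(23715 + Z(o(1, -6))) = sqrt(23715 + 4*(-5 + 1)*(4 + (-5 + 1))) = sqrt(23715 + 4*(-4)*(4 - 4)) = sqrt(23715 + 4*(-4)*0) = sqrt(23715 + 0) = sqrt(23715) = 3*sqrt(2635)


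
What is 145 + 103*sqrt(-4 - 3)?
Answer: 145 + 103*I*sqrt(7) ≈ 145.0 + 272.51*I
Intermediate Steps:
145 + 103*sqrt(-4 - 3) = 145 + 103*sqrt(-7) = 145 + 103*(I*sqrt(7)) = 145 + 103*I*sqrt(7)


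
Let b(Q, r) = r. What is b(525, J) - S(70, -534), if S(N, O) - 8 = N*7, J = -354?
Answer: -852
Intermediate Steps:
S(N, O) = 8 + 7*N (S(N, O) = 8 + N*7 = 8 + 7*N)
b(525, J) - S(70, -534) = -354 - (8 + 7*70) = -354 - (8 + 490) = -354 - 1*498 = -354 - 498 = -852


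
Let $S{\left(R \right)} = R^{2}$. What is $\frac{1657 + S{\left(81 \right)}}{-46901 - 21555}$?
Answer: $- \frac{4109}{34228} \approx -0.12005$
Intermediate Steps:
$\frac{1657 + S{\left(81 \right)}}{-46901 - 21555} = \frac{1657 + 81^{2}}{-46901 - 21555} = \frac{1657 + 6561}{-68456} = 8218 \left(- \frac{1}{68456}\right) = - \frac{4109}{34228}$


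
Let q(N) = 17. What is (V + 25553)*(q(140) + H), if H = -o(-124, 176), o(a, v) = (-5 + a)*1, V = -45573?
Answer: -2922920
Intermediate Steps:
o(a, v) = -5 + a
H = 129 (H = -(-5 - 124) = -1*(-129) = 129)
(V + 25553)*(q(140) + H) = (-45573 + 25553)*(17 + 129) = -20020*146 = -2922920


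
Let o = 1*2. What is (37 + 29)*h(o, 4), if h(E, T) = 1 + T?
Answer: 330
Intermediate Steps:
o = 2
(37 + 29)*h(o, 4) = (37 + 29)*(1 + 4) = 66*5 = 330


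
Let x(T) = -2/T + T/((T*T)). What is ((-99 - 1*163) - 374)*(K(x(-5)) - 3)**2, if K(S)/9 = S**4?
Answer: -2214524016/390625 ≈ -5669.2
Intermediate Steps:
x(T) = -1/T (x(T) = -2/T + T/(T**2) = -2/T + T/T**2 = -2/T + 1/T = -1/T)
K(S) = 9*S**4
((-99 - 1*163) - 374)*(K(x(-5)) - 3)**2 = ((-99 - 1*163) - 374)*(9*(-1/(-5))**4 - 3)**2 = ((-99 - 163) - 374)*(9*(-1*(-1/5))**4 - 3)**2 = (-262 - 374)*(9*(1/5)**4 - 3)**2 = -636*(9*(1/625) - 3)**2 = -636*(9/625 - 3)**2 = -636*(-1866/625)**2 = -636*3481956/390625 = -2214524016/390625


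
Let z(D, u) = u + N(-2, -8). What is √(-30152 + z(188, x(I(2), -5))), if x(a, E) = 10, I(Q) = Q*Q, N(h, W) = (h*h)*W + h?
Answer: 4*I*√1886 ≈ 173.71*I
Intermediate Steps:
N(h, W) = h + W*h² (N(h, W) = h²*W + h = W*h² + h = h + W*h²)
I(Q) = Q²
z(D, u) = -34 + u (z(D, u) = u - 2*(1 - 8*(-2)) = u - 2*(1 + 16) = u - 2*17 = u - 34 = -34 + u)
√(-30152 + z(188, x(I(2), -5))) = √(-30152 + (-34 + 10)) = √(-30152 - 24) = √(-30176) = 4*I*√1886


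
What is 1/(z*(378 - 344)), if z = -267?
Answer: -1/9078 ≈ -0.00011016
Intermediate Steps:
1/(z*(378 - 344)) = 1/(-267*(378 - 344)) = 1/(-267*34) = 1/(-9078) = -1/9078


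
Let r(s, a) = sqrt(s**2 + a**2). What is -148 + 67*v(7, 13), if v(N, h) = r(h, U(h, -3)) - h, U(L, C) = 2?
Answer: -1019 + 67*sqrt(173) ≈ -137.75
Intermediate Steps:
r(s, a) = sqrt(a**2 + s**2)
v(N, h) = sqrt(4 + h**2) - h (v(N, h) = sqrt(2**2 + h**2) - h = sqrt(4 + h**2) - h)
-148 + 67*v(7, 13) = -148 + 67*(sqrt(4 + 13**2) - 1*13) = -148 + 67*(sqrt(4 + 169) - 13) = -148 + 67*(sqrt(173) - 13) = -148 + 67*(-13 + sqrt(173)) = -148 + (-871 + 67*sqrt(173)) = -1019 + 67*sqrt(173)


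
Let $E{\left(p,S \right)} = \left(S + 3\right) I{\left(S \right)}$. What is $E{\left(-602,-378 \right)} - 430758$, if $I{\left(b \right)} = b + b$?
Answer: $-147258$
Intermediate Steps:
$I{\left(b \right)} = 2 b$
$E{\left(p,S \right)} = 2 S \left(3 + S\right)$ ($E{\left(p,S \right)} = \left(S + 3\right) 2 S = \left(3 + S\right) 2 S = 2 S \left(3 + S\right)$)
$E{\left(-602,-378 \right)} - 430758 = 2 \left(-378\right) \left(3 - 378\right) - 430758 = 2 \left(-378\right) \left(-375\right) - 430758 = 283500 - 430758 = -147258$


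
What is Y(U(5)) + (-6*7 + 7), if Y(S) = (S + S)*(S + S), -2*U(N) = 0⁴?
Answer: -35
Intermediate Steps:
U(N) = 0 (U(N) = -½*0⁴ = -½*0 = 0)
Y(S) = 4*S² (Y(S) = (2*S)*(2*S) = 4*S²)
Y(U(5)) + (-6*7 + 7) = 4*0² + (-6*7 + 7) = 4*0 + (-42 + 7) = 0 - 35 = -35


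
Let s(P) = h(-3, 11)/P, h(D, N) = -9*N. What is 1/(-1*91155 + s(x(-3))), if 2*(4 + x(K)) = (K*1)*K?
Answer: -1/91353 ≈ -1.0947e-5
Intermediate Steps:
x(K) = -4 + K²/2 (x(K) = -4 + ((K*1)*K)/2 = -4 + (K*K)/2 = -4 + K²/2)
s(P) = -99/P (s(P) = (-9*11)/P = -99/P)
1/(-1*91155 + s(x(-3))) = 1/(-1*91155 - 99/(-4 + (½)*(-3)²)) = 1/(-91155 - 99/(-4 + (½)*9)) = 1/(-91155 - 99/(-4 + 9/2)) = 1/(-91155 - 99/½) = 1/(-91155 - 99*2) = 1/(-91155 - 198) = 1/(-91353) = -1/91353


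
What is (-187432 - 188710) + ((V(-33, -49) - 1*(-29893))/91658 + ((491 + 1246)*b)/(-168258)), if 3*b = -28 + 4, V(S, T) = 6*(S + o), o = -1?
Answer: -966821297567193/2570365294 ≈ -3.7614e+5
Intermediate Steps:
V(S, T) = -6 + 6*S (V(S, T) = 6*(S - 1) = 6*(-1 + S) = -6 + 6*S)
b = -8 (b = (-28 + 4)/3 = (⅓)*(-24) = -8)
(-187432 - 188710) + ((V(-33, -49) - 1*(-29893))/91658 + ((491 + 1246)*b)/(-168258)) = (-187432 - 188710) + (((-6 + 6*(-33)) - 1*(-29893))/91658 + ((491 + 1246)*(-8))/(-168258)) = -376142 + (((-6 - 198) + 29893)*(1/91658) + (1737*(-8))*(-1/168258)) = -376142 + ((-204 + 29893)*(1/91658) - 13896*(-1/168258)) = -376142 + (29689*(1/91658) + 2316/28043) = -376142 + (29689/91658 + 2316/28043) = -376142 + 1044848555/2570365294 = -966821297567193/2570365294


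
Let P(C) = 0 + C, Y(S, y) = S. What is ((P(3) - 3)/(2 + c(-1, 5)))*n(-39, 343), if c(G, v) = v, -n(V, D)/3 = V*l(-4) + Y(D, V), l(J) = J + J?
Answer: 0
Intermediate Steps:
l(J) = 2*J
n(V, D) = -3*D + 24*V (n(V, D) = -3*(V*(2*(-4)) + D) = -3*(V*(-8) + D) = -3*(-8*V + D) = -3*(D - 8*V) = -3*D + 24*V)
P(C) = C
((P(3) - 3)/(2 + c(-1, 5)))*n(-39, 343) = ((3 - 3)/(2 + 5))*(-3*343 + 24*(-39)) = (0/7)*(-1029 - 936) = (0*(1/7))*(-1965) = 0*(-1965) = 0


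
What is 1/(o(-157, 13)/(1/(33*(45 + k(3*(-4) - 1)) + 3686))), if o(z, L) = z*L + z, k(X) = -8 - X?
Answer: -1/11728528 ≈ -8.5262e-8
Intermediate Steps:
o(z, L) = z + L*z (o(z, L) = L*z + z = z + L*z)
1/(o(-157, 13)/(1/(33*(45 + k(3*(-4) - 1)) + 3686))) = 1/((-157*(1 + 13))/(1/(33*(45 + (-8 - (3*(-4) - 1))) + 3686))) = 1/((-157*14)/(1/(33*(45 + (-8 - (-12 - 1))) + 3686))) = 1/(-(8101828 + 72534*(45 + (-8 - 1*(-13))))) = 1/(-(8101828 + 72534*(45 + (-8 + 13)))) = 1/(-(8101828 + 72534*(45 + 5))) = 1/(-2198/(1/(33*50 + 3686))) = 1/(-2198/(1/(1650 + 3686))) = 1/(-2198/(1/5336)) = 1/(-2198/1/5336) = 1/(-2198*5336) = 1/(-11728528) = -1/11728528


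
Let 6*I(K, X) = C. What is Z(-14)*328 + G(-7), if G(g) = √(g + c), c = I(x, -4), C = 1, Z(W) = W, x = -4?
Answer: -4592 + I*√246/6 ≈ -4592.0 + 2.6141*I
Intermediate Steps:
I(K, X) = ⅙ (I(K, X) = (⅙)*1 = ⅙)
c = ⅙ ≈ 0.16667
G(g) = √(⅙ + g) (G(g) = √(g + ⅙) = √(⅙ + g))
Z(-14)*328 + G(-7) = -14*328 + √(6 + 36*(-7))/6 = -4592 + √(6 - 252)/6 = -4592 + √(-246)/6 = -4592 + (I*√246)/6 = -4592 + I*√246/6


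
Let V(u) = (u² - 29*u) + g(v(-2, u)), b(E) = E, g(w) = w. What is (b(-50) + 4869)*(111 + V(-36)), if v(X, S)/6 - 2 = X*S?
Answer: 13951005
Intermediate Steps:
v(X, S) = 12 + 6*S*X (v(X, S) = 12 + 6*(X*S) = 12 + 6*(S*X) = 12 + 6*S*X)
V(u) = 12 + u² - 41*u (V(u) = (u² - 29*u) + (12 + 6*u*(-2)) = (u² - 29*u) + (12 - 12*u) = 12 + u² - 41*u)
(b(-50) + 4869)*(111 + V(-36)) = (-50 + 4869)*(111 + (12 + (-36)² - 41*(-36))) = 4819*(111 + (12 + 1296 + 1476)) = 4819*(111 + 2784) = 4819*2895 = 13951005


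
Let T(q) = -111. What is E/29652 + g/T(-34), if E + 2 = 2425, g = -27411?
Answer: 271019975/1097124 ≈ 247.03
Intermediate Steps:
E = 2423 (E = -2 + 2425 = 2423)
E/29652 + g/T(-34) = 2423/29652 - 27411/(-111) = 2423*(1/29652) - 27411*(-1/111) = 2423/29652 + 9137/37 = 271019975/1097124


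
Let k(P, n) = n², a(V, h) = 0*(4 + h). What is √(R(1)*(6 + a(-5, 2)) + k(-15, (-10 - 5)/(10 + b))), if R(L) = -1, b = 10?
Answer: I*√87/4 ≈ 2.3318*I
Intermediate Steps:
a(V, h) = 0
√(R(1)*(6 + a(-5, 2)) + k(-15, (-10 - 5)/(10 + b))) = √(-(6 + 0) + ((-10 - 5)/(10 + 10))²) = √(-1*6 + (-15/20)²) = √(-6 + (-15*1/20)²) = √(-6 + (-¾)²) = √(-6 + 9/16) = √(-87/16) = I*√87/4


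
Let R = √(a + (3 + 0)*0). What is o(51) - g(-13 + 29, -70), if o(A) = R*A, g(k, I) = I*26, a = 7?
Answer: 1820 + 51*√7 ≈ 1954.9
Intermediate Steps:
R = √7 (R = √(7 + (3 + 0)*0) = √(7 + 3*0) = √(7 + 0) = √7 ≈ 2.6458)
g(k, I) = 26*I
o(A) = A*√7 (o(A) = √7*A = A*√7)
o(51) - g(-13 + 29, -70) = 51*√7 - 26*(-70) = 51*√7 - 1*(-1820) = 51*√7 + 1820 = 1820 + 51*√7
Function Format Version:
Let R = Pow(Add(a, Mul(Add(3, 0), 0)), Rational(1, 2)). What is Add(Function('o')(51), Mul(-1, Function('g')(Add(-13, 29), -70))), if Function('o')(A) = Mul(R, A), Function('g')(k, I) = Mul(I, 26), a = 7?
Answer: Add(1820, Mul(51, Pow(7, Rational(1, 2)))) ≈ 1954.9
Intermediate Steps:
R = Pow(7, Rational(1, 2)) (R = Pow(Add(7, Mul(Add(3, 0), 0)), Rational(1, 2)) = Pow(Add(7, Mul(3, 0)), Rational(1, 2)) = Pow(Add(7, 0), Rational(1, 2)) = Pow(7, Rational(1, 2)) ≈ 2.6458)
Function('g')(k, I) = Mul(26, I)
Function('o')(A) = Mul(A, Pow(7, Rational(1, 2))) (Function('o')(A) = Mul(Pow(7, Rational(1, 2)), A) = Mul(A, Pow(7, Rational(1, 2))))
Add(Function('o')(51), Mul(-1, Function('g')(Add(-13, 29), -70))) = Add(Mul(51, Pow(7, Rational(1, 2))), Mul(-1, Mul(26, -70))) = Add(Mul(51, Pow(7, Rational(1, 2))), Mul(-1, -1820)) = Add(Mul(51, Pow(7, Rational(1, 2))), 1820) = Add(1820, Mul(51, Pow(7, Rational(1, 2))))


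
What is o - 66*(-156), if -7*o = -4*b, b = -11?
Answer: 72028/7 ≈ 10290.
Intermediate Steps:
o = -44/7 (o = -(-4)*(-11)/7 = -⅐*44 = -44/7 ≈ -6.2857)
o - 66*(-156) = -44/7 - 66*(-156) = -44/7 + 10296 = 72028/7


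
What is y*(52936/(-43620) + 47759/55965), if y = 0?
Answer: 0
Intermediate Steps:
y*(52936/(-43620) + 47759/55965) = 0*(52936/(-43620) + 47759/55965) = 0*(52936*(-1/43620) + 47759*(1/55965)) = 0*(-13234/10905 + 47759/55965) = 0*(-4885087/13562185) = 0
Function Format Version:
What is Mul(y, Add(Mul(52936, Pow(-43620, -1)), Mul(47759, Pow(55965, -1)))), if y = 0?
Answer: 0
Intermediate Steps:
Mul(y, Add(Mul(52936, Pow(-43620, -1)), Mul(47759, Pow(55965, -1)))) = Mul(0, Add(Mul(52936, Pow(-43620, -1)), Mul(47759, Pow(55965, -1)))) = Mul(0, Add(Mul(52936, Rational(-1, 43620)), Mul(47759, Rational(1, 55965)))) = Mul(0, Add(Rational(-13234, 10905), Rational(47759, 55965))) = Mul(0, Rational(-4885087, 13562185)) = 0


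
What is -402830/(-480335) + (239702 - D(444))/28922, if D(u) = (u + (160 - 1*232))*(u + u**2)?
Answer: -3517771931017/1389224887 ≈ -2532.2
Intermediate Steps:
D(u) = (-72 + u)*(u + u**2) (D(u) = (u + (160 - 232))*(u + u**2) = (u - 72)*(u + u**2) = (-72 + u)*(u + u**2))
-402830/(-480335) + (239702 - D(444))/28922 = -402830/(-480335) + (239702 - 444*(-72 + 444**2 - 71*444))/28922 = -402830*(-1/480335) + (239702 - 444*(-72 + 197136 - 31524))*(1/28922) = 80566/96067 + (239702 - 444*165540)*(1/28922) = 80566/96067 + (239702 - 1*73499760)*(1/28922) = 80566/96067 + (239702 - 73499760)*(1/28922) = 80566/96067 - 73260058*1/28922 = 80566/96067 - 36630029/14461 = -3517771931017/1389224887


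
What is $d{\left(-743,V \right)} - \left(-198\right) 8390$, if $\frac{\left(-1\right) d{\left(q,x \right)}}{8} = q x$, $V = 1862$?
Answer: $12728948$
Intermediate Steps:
$d{\left(q,x \right)} = - 8 q x$
$d{\left(-743,V \right)} - \left(-198\right) 8390 = \left(-8\right) \left(-743\right) 1862 - \left(-198\right) 8390 = 11067728 - -1661220 = 11067728 + 1661220 = 12728948$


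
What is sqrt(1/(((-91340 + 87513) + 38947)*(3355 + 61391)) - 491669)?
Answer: I*sqrt(17654085877598966079570)/189489960 ≈ 701.19*I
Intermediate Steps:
sqrt(1/(((-91340 + 87513) + 38947)*(3355 + 61391)) - 491669) = sqrt(1/((-3827 + 38947)*64746) - 491669) = sqrt(1/(35120*64746) - 491669) = sqrt(1/2273879520 - 491669) = sqrt(-1117996069718879/2273879520) = I*sqrt(17654085877598966079570)/189489960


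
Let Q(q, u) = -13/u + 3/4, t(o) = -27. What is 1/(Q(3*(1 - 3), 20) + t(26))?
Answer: -10/269 ≈ -0.037175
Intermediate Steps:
Q(q, u) = 3/4 - 13/u (Q(q, u) = -13/u + 3*(1/4) = -13/u + 3/4 = 3/4 - 13/u)
1/(Q(3*(1 - 3), 20) + t(26)) = 1/((3/4 - 13/20) - 27) = 1/(1/10 - 27) = 1/(-269/10) = -10/269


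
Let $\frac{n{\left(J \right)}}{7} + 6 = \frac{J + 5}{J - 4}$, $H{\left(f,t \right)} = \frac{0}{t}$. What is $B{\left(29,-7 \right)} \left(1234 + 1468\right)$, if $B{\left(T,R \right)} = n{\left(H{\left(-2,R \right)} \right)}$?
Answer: $- \frac{274253}{2} \approx -1.3713 \cdot 10^{5}$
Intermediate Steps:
$H{\left(f,t \right)} = 0$
$n{\left(J \right)} = -42 + \frac{7 \left(5 + J\right)}{-4 + J}$ ($n{\left(J \right)} = -42 + 7 \frac{J + 5}{J - 4} = -42 + 7 \frac{5 + J}{-4 + J} = -42 + \frac{7 \left(5 + J\right)}{-4 + J}$)
$B{\left(T,R \right)} = - \frac{203}{4}$ ($B{\left(T,R \right)} = \frac{7 \left(29 - 0\right)}{-4 + 0} = \frac{7 \left(29 + 0\right)}{-4} = 7 \left(- \frac{1}{4}\right) 29 = - \frac{203}{4}$)
$B{\left(29,-7 \right)} \left(1234 + 1468\right) = - \frac{203 \left(1234 + 1468\right)}{4} = \left(- \frac{203}{4}\right) 2702 = - \frac{274253}{2}$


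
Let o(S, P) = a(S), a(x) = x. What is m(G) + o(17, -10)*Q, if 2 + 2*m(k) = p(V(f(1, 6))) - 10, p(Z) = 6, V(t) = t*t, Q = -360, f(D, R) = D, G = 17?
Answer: -6123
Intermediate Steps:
o(S, P) = S
V(t) = t²
m(k) = -3 (m(k) = -1 + (6 - 10)/2 = -1 + (½)*(-4) = -1 - 2 = -3)
m(G) + o(17, -10)*Q = -3 + 17*(-360) = -3 - 6120 = -6123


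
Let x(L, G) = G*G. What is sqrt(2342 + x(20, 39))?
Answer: sqrt(3863) ≈ 62.153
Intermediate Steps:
x(L, G) = G**2
sqrt(2342 + x(20, 39)) = sqrt(2342 + 39**2) = sqrt(2342 + 1521) = sqrt(3863)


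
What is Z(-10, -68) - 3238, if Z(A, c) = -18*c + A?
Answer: -2024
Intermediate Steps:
Z(A, c) = A - 18*c
Z(-10, -68) - 3238 = (-10 - 18*(-68)) - 3238 = (-10 + 1224) - 3238 = 1214 - 3238 = -2024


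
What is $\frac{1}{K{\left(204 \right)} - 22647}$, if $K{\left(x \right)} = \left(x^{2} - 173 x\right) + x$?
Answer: $- \frac{1}{16119} \approx -6.2039 \cdot 10^{-5}$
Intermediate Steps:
$K{\left(x \right)} = x^{2} - 172 x$
$\frac{1}{K{\left(204 \right)} - 22647} = \frac{1}{204 \left(-172 + 204\right) - 22647} = \frac{1}{204 \cdot 32 - 22647} = \frac{1}{6528 - 22647} = \frac{1}{-16119} = - \frac{1}{16119}$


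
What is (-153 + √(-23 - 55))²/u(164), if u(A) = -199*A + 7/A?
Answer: -1275428/1784099 + 984*I*√78/104947 ≈ -0.71489 + 0.082808*I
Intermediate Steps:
(-153 + √(-23 - 55))²/u(164) = (-153 + √(-23 - 55))²/(-199*164 + 7/164) = (-153 + √(-78))²/(-32636 + 7*(1/164)) = (-153 + I*√78)²/(-32636 + 7/164) = (-153 + I*√78)²/(-5352297/164) = (-153 + I*√78)²*(-164/5352297) = -164*(-153 + I*√78)²/5352297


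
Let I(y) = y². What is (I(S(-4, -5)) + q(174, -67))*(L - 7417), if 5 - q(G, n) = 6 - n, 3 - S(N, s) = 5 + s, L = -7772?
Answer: 896151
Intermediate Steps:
S(N, s) = -2 - s (S(N, s) = 3 - (5 + s) = 3 + (-5 - s) = -2 - s)
q(G, n) = -1 + n (q(G, n) = 5 - (6 - n) = 5 + (-6 + n) = -1 + n)
(I(S(-4, -5)) + q(174, -67))*(L - 7417) = ((-2 - 1*(-5))² + (-1 - 67))*(-7772 - 7417) = ((-2 + 5)² - 68)*(-15189) = (3² - 68)*(-15189) = (9 - 68)*(-15189) = -59*(-15189) = 896151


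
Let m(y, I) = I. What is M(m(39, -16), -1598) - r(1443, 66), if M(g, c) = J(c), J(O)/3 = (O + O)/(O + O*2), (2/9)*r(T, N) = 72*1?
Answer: -322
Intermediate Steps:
r(T, N) = 324 (r(T, N) = 9*(72*1)/2 = (9/2)*72 = 324)
J(O) = 2 (J(O) = 3*((O + O)/(O + O*2)) = 3*((2*O)/(O + 2*O)) = 3*((2*O)/((3*O))) = 3*((2*O)*(1/(3*O))) = 3*(⅔) = 2)
M(g, c) = 2
M(m(39, -16), -1598) - r(1443, 66) = 2 - 1*324 = 2 - 324 = -322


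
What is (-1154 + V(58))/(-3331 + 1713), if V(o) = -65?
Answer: 1219/1618 ≈ 0.75340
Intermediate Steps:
(-1154 + V(58))/(-3331 + 1713) = (-1154 - 65)/(-3331 + 1713) = -1219/(-1618) = -1219*(-1/1618) = 1219/1618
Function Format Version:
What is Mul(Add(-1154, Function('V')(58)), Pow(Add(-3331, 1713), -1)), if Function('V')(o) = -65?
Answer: Rational(1219, 1618) ≈ 0.75340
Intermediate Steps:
Mul(Add(-1154, Function('V')(58)), Pow(Add(-3331, 1713), -1)) = Mul(Add(-1154, -65), Pow(Add(-3331, 1713), -1)) = Mul(-1219, Pow(-1618, -1)) = Mul(-1219, Rational(-1, 1618)) = Rational(1219, 1618)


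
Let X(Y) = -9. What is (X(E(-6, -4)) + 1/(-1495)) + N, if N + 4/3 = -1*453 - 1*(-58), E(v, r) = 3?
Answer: -1817923/4485 ≈ -405.33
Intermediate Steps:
N = -1189/3 (N = -4/3 + (-1*453 - 1*(-58)) = -4/3 + (-453 + 58) = -4/3 - 395 = -1189/3 ≈ -396.33)
(X(E(-6, -4)) + 1/(-1495)) + N = (-9 + 1/(-1495)) - 1189/3 = (-9 - 1/1495) - 1189/3 = -13456/1495 - 1189/3 = -1817923/4485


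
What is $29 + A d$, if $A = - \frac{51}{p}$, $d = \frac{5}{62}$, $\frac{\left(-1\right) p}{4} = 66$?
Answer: $\frac{158309}{5456} \approx 29.016$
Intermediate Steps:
$p = -264$ ($p = \left(-4\right) 66 = -264$)
$d = \frac{5}{62}$ ($d = 5 \cdot \frac{1}{62} = \frac{5}{62} \approx 0.080645$)
$A = \frac{17}{88}$ ($A = - \frac{51}{-264} = \left(-51\right) \left(- \frac{1}{264}\right) = \frac{17}{88} \approx 0.19318$)
$29 + A d = 29 + \frac{17}{88} \cdot \frac{5}{62} = 29 + \frac{85}{5456} = \frac{158309}{5456}$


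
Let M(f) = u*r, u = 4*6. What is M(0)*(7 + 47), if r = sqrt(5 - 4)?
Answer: 1296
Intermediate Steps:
r = 1 (r = sqrt(1) = 1)
u = 24
M(f) = 24 (M(f) = 24*1 = 24)
M(0)*(7 + 47) = 24*(7 + 47) = 24*54 = 1296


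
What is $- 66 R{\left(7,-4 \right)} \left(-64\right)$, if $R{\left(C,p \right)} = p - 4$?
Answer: $-33792$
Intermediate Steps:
$R{\left(C,p \right)} = -4 + p$ ($R{\left(C,p \right)} = p - 4 = -4 + p$)
$- 66 R{\left(7,-4 \right)} \left(-64\right) = - 66 \left(-4 - 4\right) \left(-64\right) = \left(-66\right) \left(-8\right) \left(-64\right) = 528 \left(-64\right) = -33792$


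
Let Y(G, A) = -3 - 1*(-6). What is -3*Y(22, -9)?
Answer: -9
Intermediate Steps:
Y(G, A) = 3 (Y(G, A) = -3 + 6 = 3)
-3*Y(22, -9) = -3*3 = -9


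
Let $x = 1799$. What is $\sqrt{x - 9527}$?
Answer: $4 i \sqrt{483} \approx 87.909 i$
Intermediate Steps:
$\sqrt{x - 9527} = \sqrt{1799 - 9527} = \sqrt{-7728} = 4 i \sqrt{483}$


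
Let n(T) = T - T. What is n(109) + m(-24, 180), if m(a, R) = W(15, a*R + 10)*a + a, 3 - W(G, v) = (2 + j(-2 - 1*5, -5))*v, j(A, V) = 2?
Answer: -413856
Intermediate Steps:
n(T) = 0
W(G, v) = 3 - 4*v (W(G, v) = 3 - (2 + 2)*v = 3 - 4*v)
m(a, R) = a + a*(-37 - 4*R*a) (m(a, R) = (3 - 4*(a*R + 10))*a + a = (3 - 4*(R*a + 10))*a + a = (3 - 4*(10 + R*a))*a + a = (3 + (-40 - 4*R*a))*a + a = (-37 - 4*R*a)*a + a = a*(-37 - 4*R*a) + a = a + a*(-37 - 4*R*a))
n(109) + m(-24, 180) = 0 - 4*(-24)*(9 + 180*(-24)) = 0 - 4*(-24)*(9 - 4320) = 0 - 4*(-24)*(-4311) = 0 - 413856 = -413856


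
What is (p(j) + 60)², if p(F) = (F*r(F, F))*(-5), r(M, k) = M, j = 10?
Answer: 193600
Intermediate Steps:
p(F) = -5*F² (p(F) = (F*F)*(-5) = F²*(-5) = -5*F²)
(p(j) + 60)² = (-5*10² + 60)² = (-5*100 + 60)² = (-500 + 60)² = (-440)² = 193600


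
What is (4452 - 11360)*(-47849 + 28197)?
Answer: 135756016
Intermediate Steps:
(4452 - 11360)*(-47849 + 28197) = -6908*(-19652) = 135756016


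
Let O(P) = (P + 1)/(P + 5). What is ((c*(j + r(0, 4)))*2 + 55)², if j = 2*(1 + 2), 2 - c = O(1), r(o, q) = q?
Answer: 70225/9 ≈ 7802.8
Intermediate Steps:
O(P) = (1 + P)/(5 + P)
c = 5/3 (c = 2 - (1 + 1)/(5 + 1) = 2 - 2/6 = 2 - 1*⅓ = 2 - ⅓ = 5/3 ≈ 1.6667)
j = 6 (j = 2*3 = 6)
((c*(j + r(0, 4)))*2 + 55)² = ((5*(6 + 4)/3)*2 + 55)² = (((5/3)*10)*2 + 55)² = ((50/3)*2 + 55)² = (100/3 + 55)² = (265/3)² = 70225/9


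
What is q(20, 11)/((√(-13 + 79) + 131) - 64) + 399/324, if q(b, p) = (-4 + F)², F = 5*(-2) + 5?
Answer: 1174375/477684 - 81*√66/4423 ≈ 2.3097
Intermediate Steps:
F = -5 (F = -10 + 5 = -5)
q(b, p) = 81 (q(b, p) = (-4 - 5)² = (-9)² = 81)
q(20, 11)/((√(-13 + 79) + 131) - 64) + 399/324 = 81/((√(-13 + 79) + 131) - 64) + 399/324 = 81/((√66 + 131) - 64) + 399*(1/324) = 81/((131 + √66) - 64) + 133/108 = 81/(67 + √66) + 133/108 = 133/108 + 81/(67 + √66)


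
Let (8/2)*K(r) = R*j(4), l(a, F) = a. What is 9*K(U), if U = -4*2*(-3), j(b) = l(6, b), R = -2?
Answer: -27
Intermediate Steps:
j(b) = 6
U = 24 (U = -8*(-3) = 24)
K(r) = -3 (K(r) = (-2*6)/4 = (¼)*(-12) = -3)
9*K(U) = 9*(-3) = -27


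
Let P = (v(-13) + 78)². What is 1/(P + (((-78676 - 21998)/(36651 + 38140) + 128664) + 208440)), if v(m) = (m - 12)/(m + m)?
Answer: 50558716/17358707122759 ≈ 2.9126e-6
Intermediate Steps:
v(m) = (-12 + m)/(2*m) (v(m) = (-12 + m)/((2*m)) = (-12 + m)*(1/(2*m)) = (-12 + m)/(2*m))
P = 4214809/676 (P = ((½)*(-12 - 13)/(-13) + 78)² = ((½)*(-1/13)*(-25) + 78)² = (25/26 + 78)² = (2053/26)² = 4214809/676 ≈ 6234.9)
1/(P + (((-78676 - 21998)/(36651 + 38140) + 128664) + 208440)) = 1/(4214809/676 + (((-78676 - 21998)/(36651 + 38140) + 128664) + 208440)) = 1/(4214809/676 + ((-100674/74791 + 128664) + 208440)) = 1/(4214809/676 + (9622808550/74791 + 208440)) = 1/(4214809/676 + 25212244590/74791) = 1/(17358707122759/50558716) = 50558716/17358707122759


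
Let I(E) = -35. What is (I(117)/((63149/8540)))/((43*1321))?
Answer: -298900/3587052647 ≈ -8.3327e-5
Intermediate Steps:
(I(117)/((63149/8540)))/((43*1321)) = (-35/(63149/8540))/((43*1321)) = -35/(63149*(1/8540))/56803 = -35/63149/8540*(1/56803) = -35*8540/63149*(1/56803) = -298900/63149*1/56803 = -298900/3587052647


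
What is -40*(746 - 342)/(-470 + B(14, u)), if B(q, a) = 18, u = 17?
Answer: 4040/113 ≈ 35.752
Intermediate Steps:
-40*(746 - 342)/(-470 + B(14, u)) = -40*(746 - 342)/(-470 + 18) = -16160/(-452) = -16160*(-1)/452 = -40*(-101/113) = 4040/113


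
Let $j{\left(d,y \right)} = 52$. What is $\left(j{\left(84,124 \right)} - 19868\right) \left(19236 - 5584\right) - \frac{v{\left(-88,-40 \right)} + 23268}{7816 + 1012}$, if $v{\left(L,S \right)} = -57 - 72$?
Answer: $- \frac{2388221489635}{8828} \approx -2.7053 \cdot 10^{8}$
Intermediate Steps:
$v{\left(L,S \right)} = -129$
$\left(j{\left(84,124 \right)} - 19868\right) \left(19236 - 5584\right) - \frac{v{\left(-88,-40 \right)} + 23268}{7816 + 1012} = \left(52 - 19868\right) \left(19236 - 5584\right) - \frac{-129 + 23268}{7816 + 1012} = \left(-19816\right) 13652 - \frac{23139}{8828} = -270528032 - 23139 \cdot \frac{1}{8828} = -270528032 - \frac{23139}{8828} = - \frac{2388221489635}{8828}$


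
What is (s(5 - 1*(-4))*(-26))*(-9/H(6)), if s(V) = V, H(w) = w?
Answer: 351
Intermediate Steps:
(s(5 - 1*(-4))*(-26))*(-9/H(6)) = ((5 - 1*(-4))*(-26))*(-9/6) = ((5 + 4)*(-26))*(-9*⅙) = (9*(-26))*(-3/2) = -234*(-3/2) = 351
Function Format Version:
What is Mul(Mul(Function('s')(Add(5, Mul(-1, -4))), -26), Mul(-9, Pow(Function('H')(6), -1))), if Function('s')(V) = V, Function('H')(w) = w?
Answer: 351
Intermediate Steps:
Mul(Mul(Function('s')(Add(5, Mul(-1, -4))), -26), Mul(-9, Pow(Function('H')(6), -1))) = Mul(Mul(Add(5, Mul(-1, -4)), -26), Mul(-9, Pow(6, -1))) = Mul(Mul(Add(5, 4), -26), Mul(-9, Rational(1, 6))) = Mul(Mul(9, -26), Rational(-3, 2)) = Mul(-234, Rational(-3, 2)) = 351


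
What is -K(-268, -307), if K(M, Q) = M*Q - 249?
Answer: -82027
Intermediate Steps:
K(M, Q) = -249 + M*Q
-K(-268, -307) = -(-249 - 268*(-307)) = -(-249 + 82276) = -1*82027 = -82027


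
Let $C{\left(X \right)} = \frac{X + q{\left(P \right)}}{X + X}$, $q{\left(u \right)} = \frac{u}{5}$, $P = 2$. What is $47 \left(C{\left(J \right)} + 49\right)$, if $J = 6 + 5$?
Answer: $\frac{256009}{110} \approx 2327.4$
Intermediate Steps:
$q{\left(u \right)} = \frac{u}{5}$ ($q{\left(u \right)} = u \frac{1}{5} = \frac{u}{5}$)
$J = 11$
$C{\left(X \right)} = \frac{\frac{2}{5} + X}{2 X}$ ($C{\left(X \right)} = \frac{X + \frac{1}{5} \cdot 2}{X + X} = \frac{X + \frac{2}{5}}{2 X} = \left(\frac{2}{5} + X\right) \frac{1}{2 X} = \frac{\frac{2}{5} + X}{2 X}$)
$47 \left(C{\left(J \right)} + 49\right) = 47 \left(\frac{2 + 5 \cdot 11}{10 \cdot 11} + 49\right) = 47 \left(\frac{1}{10} \cdot \frac{1}{11} \left(2 + 55\right) + 49\right) = 47 \left(\frac{1}{10} \cdot \frac{1}{11} \cdot 57 + 49\right) = 47 \left(\frac{57}{110} + 49\right) = 47 \cdot \frac{5447}{110} = \frac{256009}{110}$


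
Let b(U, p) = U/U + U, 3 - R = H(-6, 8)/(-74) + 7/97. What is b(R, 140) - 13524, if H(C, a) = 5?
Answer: -97046593/7178 ≈ -13520.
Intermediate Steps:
R = 21501/7178 (R = 3 - (5/(-74) + 7/97) = 3 - (5*(-1/74) + 7*(1/97)) = 3 - (-5/74 + 7/97) = 3 - 1*33/7178 = 3 - 33/7178 = 21501/7178 ≈ 2.9954)
b(U, p) = 1 + U
b(R, 140) - 13524 = (1 + 21501/7178) - 13524 = 28679/7178 - 13524 = -97046593/7178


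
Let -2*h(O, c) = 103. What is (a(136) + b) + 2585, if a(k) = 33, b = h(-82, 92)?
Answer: 5133/2 ≈ 2566.5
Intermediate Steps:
h(O, c) = -103/2 (h(O, c) = -½*103 = -103/2)
b = -103/2 ≈ -51.500
(a(136) + b) + 2585 = (33 - 103/2) + 2585 = -37/2 + 2585 = 5133/2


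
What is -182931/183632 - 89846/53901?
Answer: -26358764503/9897948432 ≈ -2.6631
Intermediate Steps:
-182931/183632 - 89846/53901 = -26358764503/9897948432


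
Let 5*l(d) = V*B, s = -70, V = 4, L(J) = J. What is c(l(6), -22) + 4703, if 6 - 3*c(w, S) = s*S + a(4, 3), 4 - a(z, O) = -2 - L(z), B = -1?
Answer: 12565/3 ≈ 4188.3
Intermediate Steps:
l(d) = -4/5 (l(d) = (4*(-1))/5 = (1/5)*(-4) = -4/5)
a(z, O) = 6 + z (a(z, O) = 4 - (-2 - z) = 4 + (2 + z) = 6 + z)
c(w, S) = -4/3 + 70*S/3 (c(w, S) = 2 - (-70*S + (6 + 4))/3 = 2 - (-70*S + 10)/3 = 2 - (10 - 70*S)/3 = 2 + (-10/3 + 70*S/3) = -4/3 + 70*S/3)
c(l(6), -22) + 4703 = (-4/3 + (70/3)*(-22)) + 4703 = (-4/3 - 1540/3) + 4703 = -1544/3 + 4703 = 12565/3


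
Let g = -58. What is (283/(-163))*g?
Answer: 16414/163 ≈ 100.70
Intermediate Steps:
(283/(-163))*g = (283/(-163))*(-58) = (283*(-1/163))*(-58) = -283/163*(-58) = 16414/163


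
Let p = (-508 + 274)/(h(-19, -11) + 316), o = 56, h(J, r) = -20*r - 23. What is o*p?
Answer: -1456/57 ≈ -25.544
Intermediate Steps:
h(J, r) = -23 - 20*r
p = -26/57 (p = (-508 + 274)/((-23 - 20*(-11)) + 316) = -234/((-23 + 220) + 316) = -234/(197 + 316) = -234/513 = -234*1/513 = -26/57 ≈ -0.45614)
o*p = 56*(-26/57) = -1456/57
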